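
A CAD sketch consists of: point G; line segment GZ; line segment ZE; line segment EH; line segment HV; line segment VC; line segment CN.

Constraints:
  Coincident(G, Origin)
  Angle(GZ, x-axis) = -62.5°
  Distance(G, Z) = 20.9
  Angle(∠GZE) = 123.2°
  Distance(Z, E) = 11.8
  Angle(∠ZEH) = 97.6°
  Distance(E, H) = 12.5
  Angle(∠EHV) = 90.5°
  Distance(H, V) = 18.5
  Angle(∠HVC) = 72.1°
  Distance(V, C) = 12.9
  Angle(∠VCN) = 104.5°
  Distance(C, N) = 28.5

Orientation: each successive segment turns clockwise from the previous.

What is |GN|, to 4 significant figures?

41.11

∠HVC = 72.1° gives VC at -39.10° from the x-axis; with |VC| = 12.9, C = (8.963, -15.09). ∠VCN = 104.5° gives CN at -114.6° from the x-axis; with |CN| = 28.5, N = (-2.901, -41.01). Then |GN| = |N − G| = 41.11.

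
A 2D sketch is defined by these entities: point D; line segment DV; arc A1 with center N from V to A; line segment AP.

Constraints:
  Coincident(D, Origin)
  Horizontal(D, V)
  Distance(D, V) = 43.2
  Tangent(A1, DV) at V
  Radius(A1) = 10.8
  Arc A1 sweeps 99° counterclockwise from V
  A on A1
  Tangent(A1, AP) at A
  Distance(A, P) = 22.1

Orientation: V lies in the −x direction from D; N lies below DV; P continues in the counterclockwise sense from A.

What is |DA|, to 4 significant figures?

55.30

D is at the origin; D and V share the same y with |DV| = 43.2 and V on the −x side, so V = (-43.20, 0.000). Since A1 is tangent to DV there, NV ⟂ DV, so N = V + (0, -10.8) = (-43.20, -10.80). On A1, V sits at bearing 90° from N; a 99° counterclockwise sweep puts A at bearing 189°, so A = N + 10.8·(cos 189°, sin 189°) = (-53.87, -12.49). Then |DA| = |A − D| = 55.30.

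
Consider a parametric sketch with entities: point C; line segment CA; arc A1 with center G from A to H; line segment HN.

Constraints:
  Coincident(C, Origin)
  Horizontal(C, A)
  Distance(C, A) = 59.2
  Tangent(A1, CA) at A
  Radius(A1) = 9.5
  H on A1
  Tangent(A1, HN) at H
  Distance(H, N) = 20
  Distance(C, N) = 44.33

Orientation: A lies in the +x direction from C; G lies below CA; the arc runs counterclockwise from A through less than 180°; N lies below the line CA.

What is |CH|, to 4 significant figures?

51.72

C is at the origin; CA is horizontal with |CA| = 59.2 and A on the +x side, so A = (59.20, 0.000). A1 meets CA tangentially, so GA is at right angles to CA, so G = A + (0, -9.5) = (59.20, -9.500). Since GH ⟂ HN (tangency), |GN| = √(9.5² + 20.0²) = 22.14 regardless of where H sits on A1. So N lies on both circle(C, 44.33) and circle(G, 22.14); the below-CA intersection is N = (39.63, -19.86). H is the foot of the tangent from N: H = (51.58, -3.824).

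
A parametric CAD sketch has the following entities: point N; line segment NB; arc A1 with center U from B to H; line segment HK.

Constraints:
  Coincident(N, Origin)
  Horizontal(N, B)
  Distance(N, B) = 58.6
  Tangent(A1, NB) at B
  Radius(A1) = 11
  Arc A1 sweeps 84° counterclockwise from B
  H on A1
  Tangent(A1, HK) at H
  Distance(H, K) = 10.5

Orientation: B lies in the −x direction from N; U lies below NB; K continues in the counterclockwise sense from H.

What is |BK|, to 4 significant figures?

23.59

N is at the origin; NB is horizontal with |NB| = 58.6 and B on the −x side, so B = (-58.60, 0.000). A1 meets NB tangentially, so UB is at right angles to NB, so U = B + (0, -11) = (-58.60, -11.00). On A1, B sits at bearing 90° from U; an 84° counterclockwise sweep puts H at bearing 174°, so H = U + 11.0·(cos 174°, sin 174°) = (-69.54, -9.850). Tangency of A1 to HK means the radius UH is perpendicular to HK, so HK runs along (−sin 174°, cos 174°); with |HK| = 10.5, K = (-70.64, -20.29). Then |BK| = |K − B| = 23.59.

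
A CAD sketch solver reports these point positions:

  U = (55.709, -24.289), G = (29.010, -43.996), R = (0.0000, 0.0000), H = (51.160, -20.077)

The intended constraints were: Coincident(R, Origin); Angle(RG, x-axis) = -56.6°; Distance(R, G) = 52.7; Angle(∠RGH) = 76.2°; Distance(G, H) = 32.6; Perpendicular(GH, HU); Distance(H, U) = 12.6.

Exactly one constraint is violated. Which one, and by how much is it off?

Distance(H, U) = 12.6 — off by 6.40.

R = (0.00, 0.00) ✓; RG at -56.60° ✓; |RG| = 52.70 ✓; ∠RGH = 76.20° ✓; |GH| = 32.60 ✓; ∠(GH, HU) = 90.00° ✓; |HU| = 6.200 ✗.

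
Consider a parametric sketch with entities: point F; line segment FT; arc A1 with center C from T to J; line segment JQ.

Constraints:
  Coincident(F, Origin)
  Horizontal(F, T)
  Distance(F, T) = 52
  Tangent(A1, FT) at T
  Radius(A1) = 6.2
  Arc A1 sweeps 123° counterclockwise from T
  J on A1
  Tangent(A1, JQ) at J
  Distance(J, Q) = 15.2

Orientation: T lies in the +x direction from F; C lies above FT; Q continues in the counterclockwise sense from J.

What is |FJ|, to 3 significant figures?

58.0

A1 meets FT tangentially, so CT is at right angles to FT, so C = T + (0, 6.2) = (52.0, 6.20). On A1, T sits at bearing -90° from C; a 123° counterclockwise sweep puts J at bearing 33°, so J = C + 6.2·(cos 33°, sin 33°) = (57.2, 9.58). Then |FJ| = |J − F| = 58.0.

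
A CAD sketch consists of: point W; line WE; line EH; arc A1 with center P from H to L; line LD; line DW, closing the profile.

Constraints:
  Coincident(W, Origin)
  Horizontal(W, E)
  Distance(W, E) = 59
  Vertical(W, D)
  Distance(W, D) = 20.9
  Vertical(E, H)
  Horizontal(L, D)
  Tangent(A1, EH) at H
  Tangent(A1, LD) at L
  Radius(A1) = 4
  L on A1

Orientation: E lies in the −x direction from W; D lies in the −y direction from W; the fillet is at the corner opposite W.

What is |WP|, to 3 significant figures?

57.5

W is at the origin; WE is horizontal with |WE| = 59.0 and E on the −x side, so E = (-59.0, 0.00). W and D share the same x with |WD| = 20.9 and D on the −y side, so D = (0.00, -20.9). The virtual corner opposite W is at (-59.0, -20.9). A1 meets EH tangentially, so PH is at right angles to EH and since A1 is tangent to LD there, PL ⟂ LD, with radius 4.0, so the center P sits 4.0 in from both sides at P = (-55.0, -16.9). Then |WP| = |P − W| = 57.5.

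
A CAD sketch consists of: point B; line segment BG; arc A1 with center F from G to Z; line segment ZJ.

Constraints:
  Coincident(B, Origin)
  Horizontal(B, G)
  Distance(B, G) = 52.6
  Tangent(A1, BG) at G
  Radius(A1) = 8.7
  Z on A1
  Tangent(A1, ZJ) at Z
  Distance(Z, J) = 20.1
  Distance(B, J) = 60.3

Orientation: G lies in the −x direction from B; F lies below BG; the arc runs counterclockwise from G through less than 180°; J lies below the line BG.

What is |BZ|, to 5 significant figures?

61.736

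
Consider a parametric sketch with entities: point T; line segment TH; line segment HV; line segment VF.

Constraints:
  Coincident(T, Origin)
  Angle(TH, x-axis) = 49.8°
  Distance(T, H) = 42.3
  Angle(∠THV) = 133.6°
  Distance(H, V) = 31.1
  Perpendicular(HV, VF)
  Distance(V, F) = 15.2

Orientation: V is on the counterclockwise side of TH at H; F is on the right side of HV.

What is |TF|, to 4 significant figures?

75.72

T is at the origin; TH runs at 49.8° with length 42.3, so H = 42.3·(cos 49.8°, sin 49.8°) = (27.30, 32.31). ∠THV = 133.6°, so HV runs at 49.8° + (180° − 133.6°) = 96.20° from the x-axis; with |HV| = 31.1, V = H + 31.1·(cos 96.20°, sin 96.20°) = (23.94, 63.23). HV is perpendicular to VF; with |VF| = 15.2 on the right of HV, F = V + 15.2·(0.9942, 0.1080) = (39.06, 64.87). Then |TF| = |F − T| = 75.72.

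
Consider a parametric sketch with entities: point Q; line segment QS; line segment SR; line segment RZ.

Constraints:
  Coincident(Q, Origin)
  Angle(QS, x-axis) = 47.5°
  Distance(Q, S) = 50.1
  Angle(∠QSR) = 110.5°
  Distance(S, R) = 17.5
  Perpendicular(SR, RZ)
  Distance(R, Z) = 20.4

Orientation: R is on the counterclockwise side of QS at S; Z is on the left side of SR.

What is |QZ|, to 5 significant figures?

43.953

Q is at the origin; QS runs at 47.5° with length 50.1, so S = 50.1·(cos 47.5°, sin 47.5°) = (33.847, 36.938). ∠QSR = 110.5°, so SR runs at 47.5° + (180° − 110.5°) = 117.00° from the x-axis; with |SR| = 17.5, R = S + 17.5·(cos 117.00°, sin 117.00°) = (25.902, 52.530). SR is perpendicular to RZ; with |RZ| = 20.4 on the left of SR, Z = R + 20.4·(-0.89101, -0.45399) = (7.7257, 43.269). Then |QZ| = |Z − Q| = 43.953.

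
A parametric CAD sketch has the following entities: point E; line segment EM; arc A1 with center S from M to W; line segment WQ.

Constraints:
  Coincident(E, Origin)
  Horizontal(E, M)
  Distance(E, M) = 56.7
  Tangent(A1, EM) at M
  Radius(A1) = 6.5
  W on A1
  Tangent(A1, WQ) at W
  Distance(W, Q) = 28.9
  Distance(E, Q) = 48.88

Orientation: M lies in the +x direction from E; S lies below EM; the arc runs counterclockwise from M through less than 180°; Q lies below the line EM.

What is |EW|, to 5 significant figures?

50.945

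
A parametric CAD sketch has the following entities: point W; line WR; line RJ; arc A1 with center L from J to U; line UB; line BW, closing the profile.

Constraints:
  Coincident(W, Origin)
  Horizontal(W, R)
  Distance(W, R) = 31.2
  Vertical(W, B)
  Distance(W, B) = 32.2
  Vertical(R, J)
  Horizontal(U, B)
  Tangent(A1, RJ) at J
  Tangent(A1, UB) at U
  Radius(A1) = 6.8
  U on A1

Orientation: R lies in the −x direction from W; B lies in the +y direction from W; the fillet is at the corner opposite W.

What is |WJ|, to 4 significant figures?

40.23

W is at the origin; W and R share the same y with |WR| = 31.2 and R on the −x side, so R = (-31.20, 0.000). W and B share the same x with |WB| = 32.2 and B on the +y side, so B = (0.000, 32.20). The virtual corner opposite W is at (-31.20, 32.20). Tangency of A1 to RJ means the radius LJ is perpendicular to RJ and A1 meets UB tangentially, so LU is at right angles to UB, with radius 6.8, so the center L sits 6.8 in from both sides at L = (-24.40, 25.40). That places the tangent points at J = (-31.20, 25.40) on RJ and U = (-24.40, 32.20) on UB. Then |WJ| = |J − W| = 40.23.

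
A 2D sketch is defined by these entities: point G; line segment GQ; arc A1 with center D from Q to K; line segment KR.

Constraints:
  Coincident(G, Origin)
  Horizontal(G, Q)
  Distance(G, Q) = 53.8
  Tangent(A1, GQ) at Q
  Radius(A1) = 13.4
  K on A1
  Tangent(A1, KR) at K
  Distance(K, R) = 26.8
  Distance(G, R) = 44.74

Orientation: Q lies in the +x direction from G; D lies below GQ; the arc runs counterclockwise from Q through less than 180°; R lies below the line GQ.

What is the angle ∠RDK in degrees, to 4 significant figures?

63.43°

G is at the origin; G and Q share the same y with |GQ| = 53.8 and Q on the +x side, so Q = (53.80, 0.000). Tangency of A1 to GQ means the radius DQ is perpendicular to GQ, so D = Q + (0, -13.4) = (53.80, -13.40). Since DK ⟂ KR (tangency), |DR| = √(13.4² + 26.8²) = 29.96 regardless of where K sits on A1. So R lies on both circle(G, 44.74) and circle(D, 29.96); the below-GQ intersection is R = (30.73, -32.52). K is the foot of the tangent from R: K = (41.54, -7.995).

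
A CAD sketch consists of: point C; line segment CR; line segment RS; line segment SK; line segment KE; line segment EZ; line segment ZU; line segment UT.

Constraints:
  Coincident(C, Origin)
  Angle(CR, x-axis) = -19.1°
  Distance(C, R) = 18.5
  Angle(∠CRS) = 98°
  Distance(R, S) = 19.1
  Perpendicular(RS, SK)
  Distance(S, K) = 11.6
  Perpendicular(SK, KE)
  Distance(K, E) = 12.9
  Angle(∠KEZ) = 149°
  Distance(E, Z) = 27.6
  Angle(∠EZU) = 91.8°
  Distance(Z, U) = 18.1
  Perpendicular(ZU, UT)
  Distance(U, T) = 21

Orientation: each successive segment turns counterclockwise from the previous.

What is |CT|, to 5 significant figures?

29.197

C is at the origin; CR runs at -19.1° with length 18.5, so R = (17.482, -6.0535). ∠CRS = 98.0° gives RS at 62.900° from the x-axis; with |RS| = 19.1, S = (26.182, 10.950). RS is perpendicular to SK, so SK runs at 152.90°; with |SK| = 11.6, K = (15.856, 16.234). SK ⟂ KE, so KE runs at -117.10°; with |KE| = 12.9, E = (9.9795, 4.7501). ∠KEZ = 149.0° gives EZ at -86.100° from the x-axis; with |EZ| = 27.6, Z = (11.857, -22.786). ∠EZU = 91.8° gives ZU at 2.1000° from the x-axis; with |ZU| = 18.1, U = (29.945, -22.123). The perpendicularity gives UT at right angles to ZU, so UT runs at 92.100°; with |UT| = 21.0, T = (29.175, -1.1368). Then |CT| = |T − C| = 29.197.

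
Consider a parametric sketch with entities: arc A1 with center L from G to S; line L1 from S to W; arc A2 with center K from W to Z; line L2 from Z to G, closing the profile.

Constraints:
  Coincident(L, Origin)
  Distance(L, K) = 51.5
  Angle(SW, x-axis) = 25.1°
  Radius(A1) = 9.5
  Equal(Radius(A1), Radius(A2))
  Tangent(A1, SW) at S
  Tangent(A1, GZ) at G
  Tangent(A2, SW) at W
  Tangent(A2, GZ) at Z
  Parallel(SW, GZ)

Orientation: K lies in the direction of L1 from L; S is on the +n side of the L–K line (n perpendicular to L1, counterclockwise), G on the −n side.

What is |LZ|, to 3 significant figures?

52.4

The slot axis is L1's direction at 25.1°, so u = (cos 25.1°, sin 25.1°) = (0.906, 0.424) and n = (−sin 25.1°, cos 25.1°) = (-0.424, 0.906). L is at the origin and K lies 51.5 along u from L, so K = 51.5·u = (46.6, 21.8). Tangency of A1 to both parallel lines with radius 9.5 puts S and G at L ± 9.5·n: S = (-4.03, 8.60), G = (4.03, -8.60). Equal radii place W and Z the same way about K: W = K + 9.5·n = (42.6, 30.4), Z = K − 9.5·n = (50.7, 13.2). Then |LZ| = |Z − L| = 52.4.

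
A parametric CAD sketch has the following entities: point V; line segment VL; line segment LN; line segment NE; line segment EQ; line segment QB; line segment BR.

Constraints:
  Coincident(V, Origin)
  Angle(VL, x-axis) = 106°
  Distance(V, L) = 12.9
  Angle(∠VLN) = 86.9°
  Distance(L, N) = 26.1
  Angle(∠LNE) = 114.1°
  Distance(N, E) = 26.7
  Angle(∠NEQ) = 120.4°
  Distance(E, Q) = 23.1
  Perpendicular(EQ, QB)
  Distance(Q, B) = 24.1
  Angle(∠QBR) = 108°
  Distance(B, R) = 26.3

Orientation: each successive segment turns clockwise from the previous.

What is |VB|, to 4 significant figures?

16.63

V is at the origin; VL runs at 106.0° with length 12.9, so L = (-3.556, 12.40). ∠VLN = 86.9° gives LN at 12.90° from the x-axis; with |LN| = 26.1, N = (21.89, 18.23). ∠LNE = 114.1° gives NE at -53.00° from the x-axis; with |NE| = 26.7, E = (37.95, -3.096). ∠NEQ = 120.4° gives EQ at -112.6° from the x-axis; with |EQ| = 23.1, Q = (29.08, -24.42). EQ ⟂ QB, so QB runs at 157.4°; with |QB| = 24.1, B = (6.827, -15.16). Then |VB| = |B − V| = 16.63.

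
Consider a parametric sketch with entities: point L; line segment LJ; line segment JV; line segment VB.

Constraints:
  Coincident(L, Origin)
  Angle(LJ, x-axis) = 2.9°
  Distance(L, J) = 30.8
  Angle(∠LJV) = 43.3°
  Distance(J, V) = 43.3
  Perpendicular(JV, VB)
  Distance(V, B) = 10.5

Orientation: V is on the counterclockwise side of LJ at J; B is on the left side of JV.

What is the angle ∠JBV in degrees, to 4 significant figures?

76.37°

L is at the origin; LJ runs at 2.9° with length 30.8, so J = 30.8·(cos 2.9°, sin 2.9°) = (30.76, 1.558). ∠LJV = 43.3°, so JV runs at 2.9° + (180° − 43.3°) = 139.6° from the x-axis; with |JV| = 43.3, V = J + 43.3·(cos 139.6°, sin 139.6°) = (-2.214, 29.62). JV is perpendicular to VB; with |VB| = 10.5 on the left of JV, B = V + 10.5·(-0.6481, -0.7615) = (-9.019, 21.63). Then cos ∠JBV = BJ·BV / (|BJ||BV|), giving 76.37°.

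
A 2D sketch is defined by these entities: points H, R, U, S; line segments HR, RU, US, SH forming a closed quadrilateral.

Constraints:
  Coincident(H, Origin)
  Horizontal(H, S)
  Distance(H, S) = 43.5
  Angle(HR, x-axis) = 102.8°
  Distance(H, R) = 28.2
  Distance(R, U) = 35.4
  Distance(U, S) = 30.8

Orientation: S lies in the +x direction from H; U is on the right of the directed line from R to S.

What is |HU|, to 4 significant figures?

13.00

Checks: |RU| = 35.40 ✓; |US| = 30.80 ✓.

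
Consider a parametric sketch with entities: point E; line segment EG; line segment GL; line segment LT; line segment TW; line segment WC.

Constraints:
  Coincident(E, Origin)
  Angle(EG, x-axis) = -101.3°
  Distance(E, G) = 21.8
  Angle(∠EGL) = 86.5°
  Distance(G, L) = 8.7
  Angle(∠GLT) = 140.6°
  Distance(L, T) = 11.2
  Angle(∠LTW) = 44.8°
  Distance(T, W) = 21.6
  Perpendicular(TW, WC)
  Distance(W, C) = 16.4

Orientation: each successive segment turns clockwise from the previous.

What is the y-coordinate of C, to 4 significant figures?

-29.78

∠LTW = 44.8° gives TW at -9.400° from the x-axis; with |TW| = 21.6, W = (2.075, -13.60). The perpendicularity gives WC at right angles to TW, so WC runs at -99.40°; with |WC| = 16.4, C = (-0.6031, -29.78). So C.y = -29.78.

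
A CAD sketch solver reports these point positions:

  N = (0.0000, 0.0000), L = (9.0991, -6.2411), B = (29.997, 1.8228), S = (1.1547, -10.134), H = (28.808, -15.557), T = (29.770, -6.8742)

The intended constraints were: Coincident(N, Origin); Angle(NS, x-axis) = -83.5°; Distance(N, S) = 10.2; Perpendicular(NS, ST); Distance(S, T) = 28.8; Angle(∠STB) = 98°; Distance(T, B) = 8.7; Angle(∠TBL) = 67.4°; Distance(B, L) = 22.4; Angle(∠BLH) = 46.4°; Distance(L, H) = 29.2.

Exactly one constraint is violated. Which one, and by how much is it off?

Distance(L, H) = 29.2 — off by 7.40.

N = (0.00, 0.00) ✓; NS at -83.50° ✓; |NS| = 10.20 ✓; ∠(NS, ST) = 90.00° ✓; |ST| = 28.80 ✓; ∠STB = 97.99° ✓; |TB| = 8.700 ✓; ∠TBL = 67.40° ✓; |BL| = 22.40 ✓; ∠BLH = 46.40° ✓; |LH| = 21.80 ✗.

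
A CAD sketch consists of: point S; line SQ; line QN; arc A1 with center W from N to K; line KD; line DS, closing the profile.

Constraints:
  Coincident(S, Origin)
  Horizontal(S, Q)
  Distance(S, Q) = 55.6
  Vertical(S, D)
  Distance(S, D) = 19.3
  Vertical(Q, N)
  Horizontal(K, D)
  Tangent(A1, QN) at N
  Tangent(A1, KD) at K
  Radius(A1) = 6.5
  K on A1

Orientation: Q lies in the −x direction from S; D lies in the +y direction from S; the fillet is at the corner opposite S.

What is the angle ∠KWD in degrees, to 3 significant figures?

82.5°

S is at the origin; SQ is horizontal with |SQ| = 55.6 and Q on the −x side, so Q = (-55.6, 0.00). S and D share the same x with |SD| = 19.3 and D on the +y side, so D = (0.00, 19.3). The virtual corner opposite S is at (-55.6, 19.3). Tangency of A1 to QN means the radius WN is perpendicular to QN and A1 meets KD tangentially, so WK is at right angles to KD, with radius 6.5, so the center W sits 6.5 in from both sides at W = (-49.1, 12.8). That places the tangent points at N = (-55.6, 12.8) on QN and K = (-49.1, 19.3) on KD. Then cos ∠KWD = WK·WD / (|WK||WD|), giving 82.5°.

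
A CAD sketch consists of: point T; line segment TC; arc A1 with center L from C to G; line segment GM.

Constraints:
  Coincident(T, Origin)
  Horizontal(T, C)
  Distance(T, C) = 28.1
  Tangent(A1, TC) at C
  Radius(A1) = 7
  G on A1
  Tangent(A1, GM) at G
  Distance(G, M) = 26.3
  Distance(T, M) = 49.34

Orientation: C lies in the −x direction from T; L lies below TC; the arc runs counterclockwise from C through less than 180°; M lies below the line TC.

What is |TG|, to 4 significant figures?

35.68

T is at the origin; T and C share the same y with |TC| = 28.1 and C on the −x side, so C = (-28.10, 0.000). Since A1 is tangent to TC there, LC ⟂ TC, so L = C + (0, -7) = (-28.10, -7.000). Since LG ⟂ GM (tangency), |LM| = √(7.0² + 26.3²) = 27.22 regardless of where G sits on A1. So M lies on both circle(T, 49.34) and circle(L, 27.22); the below-TC intersection is M = (-36.90, -32.75). G is the foot of the tangent from M: G = (-35.08, -6.516).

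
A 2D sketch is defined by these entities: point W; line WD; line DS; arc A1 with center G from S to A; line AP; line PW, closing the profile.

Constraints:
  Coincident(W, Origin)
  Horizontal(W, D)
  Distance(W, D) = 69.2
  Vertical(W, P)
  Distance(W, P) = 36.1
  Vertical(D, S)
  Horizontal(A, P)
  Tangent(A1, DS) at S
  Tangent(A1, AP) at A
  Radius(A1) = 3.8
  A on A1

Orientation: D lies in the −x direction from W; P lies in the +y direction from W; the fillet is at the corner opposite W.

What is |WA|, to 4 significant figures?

74.70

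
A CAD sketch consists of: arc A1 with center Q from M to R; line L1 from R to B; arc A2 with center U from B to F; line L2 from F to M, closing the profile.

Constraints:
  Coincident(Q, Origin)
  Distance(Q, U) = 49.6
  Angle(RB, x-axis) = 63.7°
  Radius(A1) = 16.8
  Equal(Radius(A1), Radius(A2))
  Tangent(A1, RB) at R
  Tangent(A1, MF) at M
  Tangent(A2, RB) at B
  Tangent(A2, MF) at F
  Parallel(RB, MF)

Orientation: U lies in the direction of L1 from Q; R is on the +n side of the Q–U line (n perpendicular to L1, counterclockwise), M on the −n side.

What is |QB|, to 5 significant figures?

52.368

The slot axis is L1's direction at 63.7°, so u = (cos 63.7°, sin 63.7°) = (0.44307, 0.89649) and n = (−sin 63.7°, cos 63.7°) = (-0.89649, 0.44307). Q is at the origin and U lies 49.6 along u from Q, so U = 49.6·u = (21.976, 44.466). Tangency of A1 to both parallel lines with radius 16.8 puts R and M at Q ± 16.8·n: R = (-15.061, 7.4436), M = (15.061, -7.4436). Equal radii place B and F the same way about U: B = U + 16.8·n = (6.9154, 51.909), F = U − 16.8·n = (37.037, 37.022). Then |QB| = |B − Q| = 52.368.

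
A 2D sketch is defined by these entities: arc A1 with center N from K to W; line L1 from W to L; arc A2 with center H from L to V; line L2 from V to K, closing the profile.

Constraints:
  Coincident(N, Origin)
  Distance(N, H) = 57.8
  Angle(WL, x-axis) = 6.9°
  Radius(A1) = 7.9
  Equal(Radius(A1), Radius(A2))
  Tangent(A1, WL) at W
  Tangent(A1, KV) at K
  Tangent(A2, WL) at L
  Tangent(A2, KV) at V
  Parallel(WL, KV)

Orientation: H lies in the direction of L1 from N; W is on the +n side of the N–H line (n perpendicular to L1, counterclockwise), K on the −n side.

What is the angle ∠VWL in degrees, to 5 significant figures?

15.289°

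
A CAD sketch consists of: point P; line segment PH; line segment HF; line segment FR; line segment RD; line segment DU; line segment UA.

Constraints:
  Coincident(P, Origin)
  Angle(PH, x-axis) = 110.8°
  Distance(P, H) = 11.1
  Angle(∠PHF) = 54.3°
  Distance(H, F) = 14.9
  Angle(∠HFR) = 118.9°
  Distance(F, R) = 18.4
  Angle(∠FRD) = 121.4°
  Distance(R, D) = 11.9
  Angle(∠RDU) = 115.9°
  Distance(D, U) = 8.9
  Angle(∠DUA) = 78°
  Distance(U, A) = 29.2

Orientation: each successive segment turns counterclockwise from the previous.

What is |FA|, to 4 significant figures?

3.049

P is at the origin; PH runs at 110.8° with length 11.1, so H = (-3.942, 10.38). ∠PHF = 54.3° gives HF at -123.5° from the x-axis; with |HF| = 14.9, F = (-12.17, -2.048). ∠HFR = 118.9° gives FR at -62.40° from the x-axis; with |FR| = 18.4, R = (-3.641, -18.35). ∠FRD = 121.4° gives RD at -3.800° from the x-axis; with |RD| = 11.9, D = (8.233, -19.14). ∠RDU = 115.9° gives DU at 60.30° from the x-axis; with |DU| = 8.9, U = (12.64, -11.41). ∠DUA = 78.0° gives UA at 162.3° from the x-axis; with |UA| = 29.2, A = (-15.18, -2.535). Then |FA| = |A − F| = 3.049.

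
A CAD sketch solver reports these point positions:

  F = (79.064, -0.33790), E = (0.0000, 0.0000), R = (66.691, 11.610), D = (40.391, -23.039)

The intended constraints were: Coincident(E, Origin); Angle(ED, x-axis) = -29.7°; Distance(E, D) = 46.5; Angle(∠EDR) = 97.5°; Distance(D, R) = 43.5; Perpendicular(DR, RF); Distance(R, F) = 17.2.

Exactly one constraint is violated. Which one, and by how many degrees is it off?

Perpendicular(DR, RF) — off by 6.80°.

E = (0.00, 0.00) ✓; ED at -29.70° ✓; |ED| = 46.50 ✓; ∠EDR = 97.50° ✓; |DR| = 43.50 ✓; ∠(DR, RF) = 96.80° ✗; |RF| = 17.20 ✓.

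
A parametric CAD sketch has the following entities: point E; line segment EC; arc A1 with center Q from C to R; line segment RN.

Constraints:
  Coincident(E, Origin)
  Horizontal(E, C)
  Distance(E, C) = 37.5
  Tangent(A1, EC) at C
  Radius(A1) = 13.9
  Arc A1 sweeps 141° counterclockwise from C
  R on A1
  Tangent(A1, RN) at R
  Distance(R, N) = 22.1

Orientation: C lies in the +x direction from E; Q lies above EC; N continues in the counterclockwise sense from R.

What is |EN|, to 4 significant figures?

48.33

E is at the origin; EC is horizontal with |EC| = 37.5 and C on the +x side, so C = (37.50, 0.000). Tangency of A1 to EC means the radius QC is perpendicular to EC, so Q = C + (0, 13.9) = (37.50, 13.90). On A1, C sits at bearing -90° from Q; a 141° counterclockwise sweep puts R at bearing 51°, so R = Q + 13.9·(cos 51°, sin 51°) = (46.25, 24.70). A1 meets RN tangentially, so QR is at right angles to RN, so RN runs along (−sin 51°, cos 51°); with |RN| = 22.1, N = (29.07, 38.61). Then |EN| = |N − E| = 48.33.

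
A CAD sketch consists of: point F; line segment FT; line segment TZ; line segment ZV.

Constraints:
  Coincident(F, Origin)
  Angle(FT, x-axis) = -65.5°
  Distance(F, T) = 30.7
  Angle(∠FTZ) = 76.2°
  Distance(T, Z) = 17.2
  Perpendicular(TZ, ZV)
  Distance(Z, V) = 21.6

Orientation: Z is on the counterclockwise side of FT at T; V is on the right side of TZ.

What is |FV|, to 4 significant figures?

52.35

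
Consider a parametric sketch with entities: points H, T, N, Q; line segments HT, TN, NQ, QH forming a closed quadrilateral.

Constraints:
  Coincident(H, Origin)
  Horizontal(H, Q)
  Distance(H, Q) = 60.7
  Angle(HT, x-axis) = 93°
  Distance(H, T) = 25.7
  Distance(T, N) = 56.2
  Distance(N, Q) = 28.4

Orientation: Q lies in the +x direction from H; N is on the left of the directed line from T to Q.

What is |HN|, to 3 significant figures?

61.5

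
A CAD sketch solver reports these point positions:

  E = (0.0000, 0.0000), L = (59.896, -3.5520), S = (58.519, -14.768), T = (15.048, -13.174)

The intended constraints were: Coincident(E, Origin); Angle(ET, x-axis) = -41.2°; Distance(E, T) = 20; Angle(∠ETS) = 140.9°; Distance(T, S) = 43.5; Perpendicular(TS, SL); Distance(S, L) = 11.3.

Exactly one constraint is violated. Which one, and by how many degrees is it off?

Perpendicular(TS, SL) — off by 4.90°.

E = (0.00, 0.00) ✓; ET at -41.20° ✓; |ET| = 20.00 ✓; ∠ETS = 140.9° ✓; |TS| = 43.50 ✓; ∠(TS, SL) = 85.10° ✗; |SL| = 11.30 ✓.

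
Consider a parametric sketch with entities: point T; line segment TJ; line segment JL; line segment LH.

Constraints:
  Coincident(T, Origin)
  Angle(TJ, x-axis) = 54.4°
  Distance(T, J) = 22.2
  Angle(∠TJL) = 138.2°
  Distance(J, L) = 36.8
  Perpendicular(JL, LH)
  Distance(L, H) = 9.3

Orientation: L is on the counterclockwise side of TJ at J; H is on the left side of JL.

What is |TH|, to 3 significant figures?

53.6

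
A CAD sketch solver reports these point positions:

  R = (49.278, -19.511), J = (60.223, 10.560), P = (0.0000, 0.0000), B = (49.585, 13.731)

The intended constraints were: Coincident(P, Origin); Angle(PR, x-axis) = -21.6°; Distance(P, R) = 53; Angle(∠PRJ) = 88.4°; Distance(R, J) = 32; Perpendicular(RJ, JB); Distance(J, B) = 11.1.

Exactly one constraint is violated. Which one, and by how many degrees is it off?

Perpendicular(RJ, JB) — off by 3.40°.

P = (0.00, 0.00) ✓; PR at -21.60° ✓; |PR| = 53.00 ✓; ∠PRJ = 88.40° ✓; |RJ| = 32.00 ✓; ∠(RJ, JB) = 93.40° ✗; |JB| = 11.10 ✓.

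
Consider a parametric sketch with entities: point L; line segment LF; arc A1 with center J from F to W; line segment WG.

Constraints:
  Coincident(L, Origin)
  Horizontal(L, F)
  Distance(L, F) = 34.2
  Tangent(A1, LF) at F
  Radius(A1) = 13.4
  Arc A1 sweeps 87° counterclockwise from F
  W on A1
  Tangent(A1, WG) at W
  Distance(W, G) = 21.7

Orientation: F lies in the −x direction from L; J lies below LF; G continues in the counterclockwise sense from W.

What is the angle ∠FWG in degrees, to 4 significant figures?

136.5°

L is at the origin; L and F share the same y with |LF| = 34.2 and F on the −x side, so F = (-34.20, 0.000). A1 meets LF tangentially, so JF is at right angles to LF, so J = F + (0, -13.4) = (-34.20, -13.40). On A1, F sits at bearing 90° from J; an 87° counterclockwise sweep puts W at bearing 177°, so W = J + 13.4·(cos 177°, sin 177°) = (-47.58, -12.70). Tangency of A1 to WG means the radius JW is perpendicular to WG, so WG runs along (−sin 177°, cos 177°); with |WG| = 21.7, G = (-48.72, -34.37). Then cos ∠FWG = WF·WG / (|WF||WG|), giving 136.5°.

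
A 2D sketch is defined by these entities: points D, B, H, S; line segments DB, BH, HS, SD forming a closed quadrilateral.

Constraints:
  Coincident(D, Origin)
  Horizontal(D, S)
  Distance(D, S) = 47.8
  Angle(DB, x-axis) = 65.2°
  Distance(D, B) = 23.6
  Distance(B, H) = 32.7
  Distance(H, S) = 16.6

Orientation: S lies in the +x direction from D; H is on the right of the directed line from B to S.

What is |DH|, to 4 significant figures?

31.65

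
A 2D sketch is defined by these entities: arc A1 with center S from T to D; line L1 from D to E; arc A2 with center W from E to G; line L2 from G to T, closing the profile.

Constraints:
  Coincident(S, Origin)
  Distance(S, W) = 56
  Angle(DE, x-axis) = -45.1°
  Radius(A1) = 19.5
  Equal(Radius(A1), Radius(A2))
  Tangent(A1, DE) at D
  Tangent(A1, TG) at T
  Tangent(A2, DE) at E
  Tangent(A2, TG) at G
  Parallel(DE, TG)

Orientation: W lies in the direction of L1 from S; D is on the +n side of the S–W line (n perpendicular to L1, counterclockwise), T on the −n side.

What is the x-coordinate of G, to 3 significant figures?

25.7

The slot axis is L1's direction at -45.1°, so u = (cos -45.1°, sin -45.1°) = (0.706, -0.708) and n = (−sin -45.1°, cos -45.1°) = (0.708, 0.706). S is at the origin and W lies 56.0 along u from S, so W = 56.0·u = (39.5, -39.7). Tangency of A1 to both parallel lines with radius 19.5 puts D and T at S ± 19.5·n: D = (13.8, 13.8), T = (-13.8, -13.8). Equal radii place E and G the same way about W: E = W + 19.5·n = (53.3, -25.9), G = W − 19.5·n = (25.7, -53.4). So G.x = 25.7.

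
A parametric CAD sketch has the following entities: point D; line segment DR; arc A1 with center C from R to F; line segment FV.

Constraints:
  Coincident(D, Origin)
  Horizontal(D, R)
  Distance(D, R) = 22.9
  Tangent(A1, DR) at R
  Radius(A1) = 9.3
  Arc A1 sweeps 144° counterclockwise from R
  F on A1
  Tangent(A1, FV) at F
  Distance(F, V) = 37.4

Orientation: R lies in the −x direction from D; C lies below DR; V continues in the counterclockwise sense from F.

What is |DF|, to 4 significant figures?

32.98

The tangent condition forces CR to be normal to DR, so C = R + (0, -9.3) = (-22.90, -9.300). On A1, R sits at bearing 90° from C; a 144° counterclockwise sweep puts F at bearing 234°, so F = C + 9.3·(cos 234°, sin 234°) = (-28.37, -16.82). Then |DF| = |F − D| = 32.98.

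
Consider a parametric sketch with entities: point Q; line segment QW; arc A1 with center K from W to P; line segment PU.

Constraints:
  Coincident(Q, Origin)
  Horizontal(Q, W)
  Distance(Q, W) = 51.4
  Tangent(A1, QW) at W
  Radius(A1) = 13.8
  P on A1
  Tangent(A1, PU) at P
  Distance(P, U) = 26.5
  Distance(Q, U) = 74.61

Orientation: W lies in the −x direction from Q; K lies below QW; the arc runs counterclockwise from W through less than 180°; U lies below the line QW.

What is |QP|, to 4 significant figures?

66.92

Q is at the origin; Q and W share the same y with |QW| = 51.4 and W on the −x side, so W = (-51.40, 0.000). Tangency of A1 to QW means the radius KW is perpendicular to QW, so K = W + (0, -13.8) = (-51.40, -13.80). Since KP ⟂ PU (tangency), |KU| = √(13.8² + 26.5²) = 29.88 regardless of where P sits on A1. So U lies on both circle(Q, 74.61) and circle(K, 29.88); the below-QW intersection is U = (-61.79, -41.81). P is the foot of the tangent from U: P = (-65.09, -15.52).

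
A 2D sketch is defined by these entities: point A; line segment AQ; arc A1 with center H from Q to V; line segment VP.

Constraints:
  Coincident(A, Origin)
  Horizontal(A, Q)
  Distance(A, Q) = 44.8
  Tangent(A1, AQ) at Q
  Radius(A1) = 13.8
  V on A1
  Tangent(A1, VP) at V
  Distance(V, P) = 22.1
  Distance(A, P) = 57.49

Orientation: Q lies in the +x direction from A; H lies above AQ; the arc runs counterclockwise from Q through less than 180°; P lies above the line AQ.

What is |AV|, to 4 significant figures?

59.90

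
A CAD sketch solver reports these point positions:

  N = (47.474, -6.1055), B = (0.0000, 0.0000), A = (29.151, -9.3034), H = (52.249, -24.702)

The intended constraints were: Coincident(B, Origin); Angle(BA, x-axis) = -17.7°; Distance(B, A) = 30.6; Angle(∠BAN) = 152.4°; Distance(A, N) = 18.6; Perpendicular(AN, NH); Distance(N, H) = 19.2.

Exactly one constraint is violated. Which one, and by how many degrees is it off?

Perpendicular(AN, NH) — off by 4.50°.

B = (0.00, 0.00) ✓; BA at -17.70° ✓; |BA| = 30.60 ✓; ∠BAN = 152.4° ✓; |AN| = 18.60 ✓; ∠(AN, NH) = 85.50° ✗; |NH| = 19.20 ✓.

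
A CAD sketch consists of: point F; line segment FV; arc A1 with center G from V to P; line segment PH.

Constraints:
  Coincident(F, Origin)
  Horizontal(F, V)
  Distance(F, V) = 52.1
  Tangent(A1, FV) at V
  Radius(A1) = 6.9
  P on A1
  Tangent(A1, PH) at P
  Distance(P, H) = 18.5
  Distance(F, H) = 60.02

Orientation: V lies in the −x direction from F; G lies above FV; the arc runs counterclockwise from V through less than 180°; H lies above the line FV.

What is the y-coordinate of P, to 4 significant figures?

9.865

Checks: F.y = 0.00, V.y = 0.00 ✓; |GP| = 6.900 ✓; ∠(GP, PH) = 90.00° ✓; |PH| = 18.50 ✓; |FH| = 60.02 ✓.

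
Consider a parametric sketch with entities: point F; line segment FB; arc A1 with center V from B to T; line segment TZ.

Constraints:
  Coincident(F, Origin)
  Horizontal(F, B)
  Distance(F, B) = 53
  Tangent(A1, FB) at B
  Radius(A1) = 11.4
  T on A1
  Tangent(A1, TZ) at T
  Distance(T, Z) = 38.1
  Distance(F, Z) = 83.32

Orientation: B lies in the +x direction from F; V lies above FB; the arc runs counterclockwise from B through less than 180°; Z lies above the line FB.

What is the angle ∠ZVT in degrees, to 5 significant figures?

73.342°

Checks: ∠(VB, BF) = 90.00° ✓; |VT| = 11.40 ✓; ∠(VT, TZ) = 90.00° ✓; |TZ| = 38.10 ✓; |FZ| = 83.32 ✓.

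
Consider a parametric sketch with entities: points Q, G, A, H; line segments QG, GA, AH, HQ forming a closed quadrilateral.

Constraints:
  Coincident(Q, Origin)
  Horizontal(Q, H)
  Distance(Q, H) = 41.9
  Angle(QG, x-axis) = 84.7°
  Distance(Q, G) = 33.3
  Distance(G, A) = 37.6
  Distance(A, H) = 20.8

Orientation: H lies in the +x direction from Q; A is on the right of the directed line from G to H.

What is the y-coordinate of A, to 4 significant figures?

0.1596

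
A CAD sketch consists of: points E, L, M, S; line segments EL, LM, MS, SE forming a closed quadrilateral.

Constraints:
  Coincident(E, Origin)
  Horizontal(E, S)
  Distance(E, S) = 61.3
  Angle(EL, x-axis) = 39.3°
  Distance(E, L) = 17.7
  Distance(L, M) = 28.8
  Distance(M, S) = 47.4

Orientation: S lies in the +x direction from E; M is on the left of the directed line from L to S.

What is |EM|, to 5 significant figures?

46.007

E is at the origin; ES is horizontal with |ES| = 61.3 and S in +x, so S = (61.3, 0). EL runs at 39.3° with |EL| = 17.7, so L = (13.697, 11.211). M is determined by |LM| = 28.8 and |MS| = 47.4 together: it lies at the intersection of circle(L, 28.8) and circle(S, 47.4). With |LS| = 48.905, the foot of the radical line on LS is 9.9622 from L and the perpendicular offset is √(28.8² − 9.9622²) = 27.022. Taking the left-of-LS solution: M = (29.588, 35.230).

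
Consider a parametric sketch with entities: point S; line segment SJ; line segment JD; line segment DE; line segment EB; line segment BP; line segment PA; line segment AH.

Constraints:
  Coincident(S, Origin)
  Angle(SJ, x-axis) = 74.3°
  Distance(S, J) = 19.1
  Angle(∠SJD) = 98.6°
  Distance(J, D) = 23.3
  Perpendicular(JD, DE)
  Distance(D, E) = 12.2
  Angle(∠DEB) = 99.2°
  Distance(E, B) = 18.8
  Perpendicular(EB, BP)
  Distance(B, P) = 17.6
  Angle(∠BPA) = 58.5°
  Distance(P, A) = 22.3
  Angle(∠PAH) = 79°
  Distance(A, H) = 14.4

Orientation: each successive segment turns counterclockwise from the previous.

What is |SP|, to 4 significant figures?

21.59

S is at the origin; SJ runs at 74.3° with length 19.1, so J = (5.168, 18.39). ∠SJD = 98.6° gives JD at 155.7° from the x-axis; with |JD| = 23.3, D = (-16.07, 27.98). The perpendicularity gives DE at right angles to JD, so DE runs at -114.3°; with |DE| = 12.2, E = (-21.09, 16.86). ∠DEB = 99.2° gives EB at -33.50° from the x-axis; with |EB| = 18.8, B = (-5.411, 6.480). EB is perpendicular to BP, so BP runs at 56.50°; with |BP| = 17.6, P = (4.303, 21.16). Then |SP| = |P − S| = 21.59.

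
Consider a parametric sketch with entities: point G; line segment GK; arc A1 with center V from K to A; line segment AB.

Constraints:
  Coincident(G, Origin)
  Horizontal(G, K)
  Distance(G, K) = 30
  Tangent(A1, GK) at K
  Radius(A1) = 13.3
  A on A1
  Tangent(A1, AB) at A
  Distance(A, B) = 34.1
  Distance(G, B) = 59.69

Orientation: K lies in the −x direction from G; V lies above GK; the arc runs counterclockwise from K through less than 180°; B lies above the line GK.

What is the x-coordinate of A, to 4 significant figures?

-18.04

Checks: ∠(VK, KG) = 90.00° ✓; |VK| = 13.30 ✓; |VA| = 13.30 ✓; ∠(VA, AB) = 90.00° ✓; |AB| = 34.10 ✓; |GB| = 59.69 ✓.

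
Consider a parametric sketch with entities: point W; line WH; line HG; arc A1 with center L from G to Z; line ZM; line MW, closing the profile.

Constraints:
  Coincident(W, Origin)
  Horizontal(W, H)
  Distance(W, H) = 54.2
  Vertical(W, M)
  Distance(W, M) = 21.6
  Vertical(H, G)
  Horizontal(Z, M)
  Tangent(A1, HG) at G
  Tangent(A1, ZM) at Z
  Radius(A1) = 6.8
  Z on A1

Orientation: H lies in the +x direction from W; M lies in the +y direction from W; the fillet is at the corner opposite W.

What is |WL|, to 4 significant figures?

49.66

WM is vertical with |WM| = 21.6 and M on the +y side, so M = (0.000, 21.60). The virtual corner opposite W is at (54.20, 21.60). The tangent condition forces LG to be normal to HG and A1 meets ZM tangentially, so LZ is at right angles to ZM, with radius 6.8, so the center L sits 6.8 in from both sides at L = (47.40, 14.80). Then |WL| = |L − W| = 49.66.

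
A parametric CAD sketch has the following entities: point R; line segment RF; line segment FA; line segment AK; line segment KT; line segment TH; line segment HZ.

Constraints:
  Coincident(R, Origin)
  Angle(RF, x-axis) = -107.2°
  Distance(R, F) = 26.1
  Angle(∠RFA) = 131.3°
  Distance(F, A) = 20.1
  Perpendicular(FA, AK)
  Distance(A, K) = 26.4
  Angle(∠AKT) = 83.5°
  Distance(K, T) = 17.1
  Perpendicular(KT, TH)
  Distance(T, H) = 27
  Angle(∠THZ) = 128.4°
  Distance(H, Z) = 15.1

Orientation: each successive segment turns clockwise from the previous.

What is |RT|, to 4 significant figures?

20.91

R is at the origin; RF runs at -107.2° with length 26.1, so F = (-7.718, -24.93). ∠RFA = 131.3° gives FA at -155.9° from the x-axis; with |FA| = 20.1, A = (-26.07, -33.14). FA is perpendicular to AK, so AK runs at 114.1°; with |AK| = 26.4, K = (-36.85, -9.041). ∠AKT = 83.5° gives KT at 17.60° from the x-axis; with |KT| = 17.1, T = (-20.55, -3.871). Then |RT| = |T − R| = 20.91.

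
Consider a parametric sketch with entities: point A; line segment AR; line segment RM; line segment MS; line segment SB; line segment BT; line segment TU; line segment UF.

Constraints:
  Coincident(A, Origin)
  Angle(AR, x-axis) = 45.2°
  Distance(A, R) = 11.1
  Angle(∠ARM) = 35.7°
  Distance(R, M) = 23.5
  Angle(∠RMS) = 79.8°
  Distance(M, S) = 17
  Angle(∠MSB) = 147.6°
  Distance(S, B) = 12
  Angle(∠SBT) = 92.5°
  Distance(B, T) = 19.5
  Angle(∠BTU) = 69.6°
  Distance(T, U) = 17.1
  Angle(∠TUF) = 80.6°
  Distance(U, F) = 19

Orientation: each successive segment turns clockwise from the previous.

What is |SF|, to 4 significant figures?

5.923

A is at the origin; AR runs at 45.2° with length 11.1, so R = (7.821, 7.876). ∠ARM = 35.7° gives RM at -99.10° from the x-axis; with |RM| = 23.5, M = (4.105, -15.33). ∠RMS = 79.8° gives MS at 160.7° from the x-axis; with |MS| = 17.0, S = (-11.94, -9.709). ∠MSB = 147.6° gives SB at 128.3° from the x-axis; with |SB| = 12.0, B = (-19.38, -0.2919). ∠SBT = 92.5° gives BT at 40.80° from the x-axis; with |BT| = 19.5, T = (-4.616, 12.45). ∠BTU = 69.6° gives TU at -69.60° from the x-axis; with |TU| = 17.1, U = (1.345, -3.578). ∠TUF = 80.6° gives UF at -169.0° from the x-axis; with |UF| = 19.0, F = (-17.31, -7.203). Then |SF| = |F − S| = 5.923.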